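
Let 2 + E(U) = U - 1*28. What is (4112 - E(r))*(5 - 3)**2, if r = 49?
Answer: 16372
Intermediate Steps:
E(U) = -30 + U (E(U) = -2 + (U - 1*28) = -2 + (U - 28) = -2 + (-28 + U) = -30 + U)
(4112 - E(r))*(5 - 3)**2 = (4112 - (-30 + 49))*(5 - 3)**2 = (4112 - 1*19)*2**2 = (4112 - 19)*4 = 4093*4 = 16372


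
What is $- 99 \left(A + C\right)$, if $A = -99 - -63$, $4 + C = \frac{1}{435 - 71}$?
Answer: $\frac{1441341}{364} \approx 3959.7$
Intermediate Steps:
$C = - \frac{1455}{364}$ ($C = -4 + \frac{1}{435 - 71} = -4 + \frac{1}{364} = - \frac{1455}{364} \approx -3.9973$)
$A = -36$ ($A = -99 + 63 = -36$)
$- 99 \left(A + C\right) = - 99 \left(-36 - \frac{1455}{364}\right) = \left(-99\right) \left(- \frac{14559}{364}\right) = \frac{1441341}{364}$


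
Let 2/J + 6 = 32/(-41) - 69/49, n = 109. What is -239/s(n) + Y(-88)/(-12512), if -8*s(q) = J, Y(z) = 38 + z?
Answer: -98389037711/12568304 ≈ -7828.3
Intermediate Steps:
J = -4018/16451 (J = 2/(-6 + (32/(-41) - 69/49)) = 2/(-6 + (32*(-1/41) - 69*1/49)) = 2/(-6 + (-32/41 - 69/49)) = 2/(-6 - 4397/2009) = 2/(-16451/2009) = 2*(-2009/16451) = -4018/16451 ≈ -0.24424)
s(q) = 2009/65804 (s(q) = -⅛*(-4018/16451) = 2009/65804)
-239/s(n) + Y(-88)/(-12512) = -239/2009/65804 + (38 - 88)/(-12512) = -239*65804/2009 - 50*(-1/12512) = -15727156/2009 + 25/6256 = -98389037711/12568304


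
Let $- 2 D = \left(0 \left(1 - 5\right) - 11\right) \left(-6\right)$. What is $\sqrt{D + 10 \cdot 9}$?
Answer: $\sqrt{57} \approx 7.5498$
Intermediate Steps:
$D = -33$ ($D = - \frac{\left(0 \left(1 - 5\right) - 11\right) \left(-6\right)}{2} = - \frac{\left(0 \left(-4\right) - 11\right) \left(-6\right)}{2} = - \frac{\left(0 - 11\right) \left(-6\right)}{2} = - \frac{\left(-11\right) \left(-6\right)}{2} = \left(- \frac{1}{2}\right) 66 = -33$)
$\sqrt{D + 10 \cdot 9} = \sqrt{-33 + 10 \cdot 9} = \sqrt{-33 + 90} = \sqrt{57}$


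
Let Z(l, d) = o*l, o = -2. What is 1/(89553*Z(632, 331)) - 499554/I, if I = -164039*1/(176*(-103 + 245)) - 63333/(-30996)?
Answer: 1216784916685454713213/11010522489421776 ≈ 1.1051e+5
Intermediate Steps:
Z(l, d) = -2*l
I = -97270403/21518112 (I = -164039/(176*142) - 63333*(-1/30996) = -164039/24992 + 7037/3444 = -97270403/21518112 ≈ -4.5204)
1/(89553*Z(632, 331)) - 499554/I = 1/(89553*((-2*632))) - 499554/(-97270403/21518112) = (1/89553)/(-1264) - 499554*(-21518112/97270403) = (1/89553)*(-1/1264) + 10749458922048/97270403 = -1/113194992 + 10749458922048/97270403 = 1216784916685454713213/11010522489421776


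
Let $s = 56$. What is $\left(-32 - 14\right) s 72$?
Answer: $-185472$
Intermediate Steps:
$\left(-32 - 14\right) s 72 = \left(-32 - 14\right) 56 \cdot 72 = \left(-46\right) 56 \cdot 72 = \left(-2576\right) 72 = -185472$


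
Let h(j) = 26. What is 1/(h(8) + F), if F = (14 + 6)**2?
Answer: 1/426 ≈ 0.0023474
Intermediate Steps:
F = 400 (F = 20**2 = 400)
1/(h(8) + F) = 1/(26 + 400) = 1/426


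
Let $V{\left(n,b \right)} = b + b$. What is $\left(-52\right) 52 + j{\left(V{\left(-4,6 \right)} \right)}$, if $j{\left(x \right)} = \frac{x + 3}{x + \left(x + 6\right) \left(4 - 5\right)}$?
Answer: $- \frac{5413}{2} \approx -2706.5$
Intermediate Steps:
$V{\left(n,b \right)} = 2 b$
$j{\left(x \right)} = - \frac{1}{2} - \frac{x}{6}$ ($j{\left(x \right)} = \frac{3 + x}{x + \left(6 + x\right) \left(-1\right)} = \frac{3 + x}{x - \left(6 + x\right)} = \frac{3 + x}{-6} = \left(3 + x\right) \left(- \frac{1}{6}\right) = - \frac{1}{2} - \frac{x}{6}$)
$\left(-52\right) 52 + j{\left(V{\left(-4,6 \right)} \right)} = \left(-52\right) 52 - \left(\frac{1}{2} + \frac{2 \cdot 6}{6}\right) = -2704 - \frac{5}{2} = - \frac{5413}{2}$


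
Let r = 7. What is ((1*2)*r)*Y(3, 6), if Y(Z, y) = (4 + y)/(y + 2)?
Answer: 35/2 ≈ 17.500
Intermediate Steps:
Y(Z, y) = (4 + y)/(2 + y)
((1*2)*r)*Y(3, 6) = ((1*2)*7)*((4 + 6)/(2 + 6)) = (2*7)*(10/8) = 14*((1/8)*10) = 14*(5/4) = 35/2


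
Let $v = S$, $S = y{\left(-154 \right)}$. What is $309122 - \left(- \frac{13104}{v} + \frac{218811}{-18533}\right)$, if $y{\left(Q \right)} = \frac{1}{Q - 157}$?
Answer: $- \frac{69799173515}{18533} \approx -3.7662 \cdot 10^{6}$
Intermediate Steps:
$y{\left(Q \right)} = \frac{1}{-157 + Q}$
$S = - \frac{1}{311}$ ($S = \frac{1}{-157 - 154} = \frac{1}{-311} = - \frac{1}{311} \approx -0.0032154$)
$v = - \frac{1}{311} \approx -0.0032154$
$309122 - \left(- \frac{13104}{v} + \frac{218811}{-18533}\right) = 309122 - \left(- \frac{13104}{- \frac{1}{311}} + \frac{218811}{-18533}\right) = 309122 - \left(\left(-13104\right) \left(-311\right) + 218811 \left(- \frac{1}{18533}\right)\right) = 309122 - \left(4075344 - \frac{218811}{18533}\right) = 309122 - \frac{75528131541}{18533} = - \frac{69799173515}{18533}$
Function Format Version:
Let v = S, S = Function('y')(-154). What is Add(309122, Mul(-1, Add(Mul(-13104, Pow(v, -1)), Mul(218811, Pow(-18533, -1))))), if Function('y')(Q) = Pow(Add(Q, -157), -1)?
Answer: Rational(-69799173515, 18533) ≈ -3.7662e+6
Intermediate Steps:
Function('y')(Q) = Pow(Add(-157, Q), -1)
S = Rational(-1, 311) (S = Pow(Add(-157, -154), -1) = Pow(-311, -1) = Rational(-1, 311) ≈ -0.0032154)
v = Rational(-1, 311) ≈ -0.0032154
Add(309122, Mul(-1, Add(Mul(-13104, Pow(v, -1)), Mul(218811, Pow(-18533, -1))))) = Add(309122, Mul(-1, Add(Mul(-13104, Pow(Rational(-1, 311), -1)), Mul(218811, Pow(-18533, -1))))) = Add(309122, Mul(-1, Add(Mul(-13104, -311), Mul(218811, Rational(-1, 18533))))) = Add(309122, Mul(-1, Add(4075344, Rational(-218811, 18533)))) = Add(309122, Mul(-1, Rational(75528131541, 18533))) = Add(309122, Rational(-75528131541, 18533)) = Rational(-69799173515, 18533)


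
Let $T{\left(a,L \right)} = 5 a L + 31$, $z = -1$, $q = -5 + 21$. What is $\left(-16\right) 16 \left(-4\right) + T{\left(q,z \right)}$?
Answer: $975$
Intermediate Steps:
$q = 16$
$T{\left(a,L \right)} = 31 + 5 L a$ ($T{\left(a,L \right)} = 5 L a + 31 = 31 + 5 L a$)
$\left(-16\right) 16 \left(-4\right) + T{\left(q,z \right)} = \left(-16\right) 16 \left(-4\right) + \left(31 + 5 \left(-1\right) 16\right) = \left(-256\right) \left(-4\right) + \left(31 - 80\right) = 1024 - 49 = 975$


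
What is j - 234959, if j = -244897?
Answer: -479856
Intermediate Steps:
j - 234959 = -244897 - 234959 = -479856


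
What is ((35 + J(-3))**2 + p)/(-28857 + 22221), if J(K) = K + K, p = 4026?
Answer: -4867/6636 ≈ -0.73342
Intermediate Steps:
J(K) = 2*K
((35 + J(-3))**2 + p)/(-28857 + 22221) = ((35 + 2*(-3))**2 + 4026)/(-28857 + 22221) = ((35 - 6)**2 + 4026)/(-6636) = (29**2 + 4026)*(-1/6636) = (841 + 4026)*(-1/6636) = 4867*(-1/6636) = -4867/6636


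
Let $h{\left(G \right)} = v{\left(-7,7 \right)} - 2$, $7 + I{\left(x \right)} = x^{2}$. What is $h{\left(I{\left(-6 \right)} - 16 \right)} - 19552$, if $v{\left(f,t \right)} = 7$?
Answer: $-19547$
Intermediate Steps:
$I{\left(x \right)} = -7 + x^{2}$
$h{\left(G \right)} = 5$ ($h{\left(G \right)} = 7 - 2 = 5$)
$h{\left(I{\left(-6 \right)} - 16 \right)} - 19552 = 5 - 19552 = -19547$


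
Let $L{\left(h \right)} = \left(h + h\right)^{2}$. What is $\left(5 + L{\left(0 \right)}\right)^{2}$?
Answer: $25$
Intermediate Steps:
$L{\left(h \right)} = 4 h^{2}$ ($L{\left(h \right)} = \left(2 h\right)^{2} = 4 h^{2}$)
$\left(5 + L{\left(0 \right)}\right)^{2} = \left(5 + 4 \cdot 0^{2}\right)^{2} = \left(5 + 4 \cdot 0\right)^{2} = \left(5 + 0\right)^{2} = 5^{2} = 25$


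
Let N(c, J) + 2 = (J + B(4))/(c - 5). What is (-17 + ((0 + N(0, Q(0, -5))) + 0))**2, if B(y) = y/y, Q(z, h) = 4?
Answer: 400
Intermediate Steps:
B(y) = 1
N(c, J) = -2 + (1 + J)/(-5 + c) (N(c, J) = -2 + (J + 1)/(c - 5) = -2 + (1 + J)/(-5 + c))
(-17 + ((0 + N(0, Q(0, -5))) + 0))**2 = (-17 + ((0 + (11 + 4 - 2*0)/(-5 + 0)) + 0))**2 = (-17 + ((0 + (11 + 4 + 0)/(-5)) + 0))**2 = (-17 + ((0 - 1/5*15) + 0))**2 = (-17 + ((0 - 3) + 0))**2 = (-17 + (-3 + 0))**2 = (-17 - 3)**2 = (-20)**2 = 400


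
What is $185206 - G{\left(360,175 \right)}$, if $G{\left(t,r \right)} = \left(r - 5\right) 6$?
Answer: $184186$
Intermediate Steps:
$G{\left(t,r \right)} = -30 + 6 r$ ($G{\left(t,r \right)} = \left(-5 + r\right) 6 = -30 + 6 r$)
$185206 - G{\left(360,175 \right)} = 185206 - \left(-30 + 6 \cdot 175\right) = 185206 - \left(-30 + 1050\right) = 185206 - 1020 = 184186$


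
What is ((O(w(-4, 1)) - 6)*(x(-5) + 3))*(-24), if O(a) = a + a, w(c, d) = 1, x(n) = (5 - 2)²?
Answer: 1152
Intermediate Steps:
x(n) = 9 (x(n) = 3² = 9)
O(a) = 2*a
((O(w(-4, 1)) - 6)*(x(-5) + 3))*(-24) = ((2*1 - 6)*(9 + 3))*(-24) = ((2 - 6)*12)*(-24) = -4*12*(-24) = -48*(-24) = 1152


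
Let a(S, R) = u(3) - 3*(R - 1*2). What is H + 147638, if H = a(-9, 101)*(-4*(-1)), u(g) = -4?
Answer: 146434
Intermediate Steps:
a(S, R) = 2 - 3*R (a(S, R) = -4 - 3*(R - 1*2) = -4 - 3*(R - 2) = -4 - 3*(-2 + R) = -4 + (6 - 3*R) = 2 - 3*R)
H = -1204 (H = (2 - 3*101)*(-4*(-1)) = (2 - 303)*4 = -301*4 = -1204)
H + 147638 = -1204 + 147638 = 146434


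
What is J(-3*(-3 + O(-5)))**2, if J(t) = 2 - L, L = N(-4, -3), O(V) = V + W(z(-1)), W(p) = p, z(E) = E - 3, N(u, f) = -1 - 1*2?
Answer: 25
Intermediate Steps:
N(u, f) = -3 (N(u, f) = -1 - 2 = -3)
z(E) = -3 + E
O(V) = -4 + V (O(V) = V + (-3 - 1) = V - 4 = -4 + V)
L = -3
J(t) = 5 (J(t) = 2 - 1*(-3) = 2 + 3 = 5)
J(-3*(-3 + O(-5)))**2 = 5**2 = 25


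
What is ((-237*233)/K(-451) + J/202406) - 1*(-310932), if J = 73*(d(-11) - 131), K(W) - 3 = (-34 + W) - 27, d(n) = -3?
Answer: 16022416900108/51512327 ≈ 3.1104e+5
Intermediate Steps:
K(W) = -58 + W (K(W) = 3 + ((-34 + W) - 27) = 3 + (-61 + W) = -58 + W)
J = -9782 (J = 73*(-3 - 131) = 73*(-134) = -9782)
((-237*233)/K(-451) + J/202406) - 1*(-310932) = ((-237*233)/(-58 - 451) - 9782/202406) - 1*(-310932) = (-55221/(-509) - 9782*1/202406) + 310932 = (-55221*(-1/509) - 4891/101203) + 310932 = (55221/509 - 4891/101203) + 310932 = 5586041344/51512327 + 310932 = 16022416900108/51512327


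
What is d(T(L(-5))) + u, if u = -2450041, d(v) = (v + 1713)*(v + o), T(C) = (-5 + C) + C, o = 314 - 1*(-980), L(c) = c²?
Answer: -96079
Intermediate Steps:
o = 1294 (o = 314 + 980 = 1294)
T(C) = -5 + 2*C
d(v) = (1294 + v)*(1713 + v) (d(v) = (v + 1713)*(v + 1294) = (1713 + v)*(1294 + v) = (1294 + v)*(1713 + v))
d(T(L(-5))) + u = (2216622 + (-5 + 2*(-5)²)² + 3007*(-5 + 2*(-5)²)) - 2450041 = (2216622 + (-5 + 2*25)² + 3007*(-5 + 2*25)) - 2450041 = (2216622 + (-5 + 50)² + 3007*(-5 + 50)) - 2450041 = (2216622 + 45² + 3007*45) - 2450041 = (2216622 + 2025 + 135315) - 2450041 = 2353962 - 2450041 = -96079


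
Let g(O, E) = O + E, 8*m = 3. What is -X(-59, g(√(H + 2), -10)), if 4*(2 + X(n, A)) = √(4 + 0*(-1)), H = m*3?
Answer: 3/2 ≈ 1.5000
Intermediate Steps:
m = 3/8 (m = (⅛)*3 = 3/8 ≈ 0.37500)
H = 9/8 (H = (3/8)*3 = 9/8 ≈ 1.1250)
g(O, E) = E + O
X(n, A) = -3/2 (X(n, A) = -2 + √(4 + 0*(-1))/4 = -2 + √(4 + 0)/4 = -2 + √4/4 = -2 + (¼)*2 = -2 + ½ = -3/2)
-X(-59, g(√(H + 2), -10)) = -1*(-3/2) = 3/2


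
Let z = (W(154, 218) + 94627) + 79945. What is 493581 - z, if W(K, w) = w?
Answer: 318791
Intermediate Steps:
z = 174790 (z = (218 + 94627) + 79945 = 94845 + 79945 = 174790)
493581 - z = 493581 - 1*174790 = 493581 - 174790 = 318791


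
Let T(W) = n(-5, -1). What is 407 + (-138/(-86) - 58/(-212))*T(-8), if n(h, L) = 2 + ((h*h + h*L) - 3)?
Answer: 2103375/4558 ≈ 461.47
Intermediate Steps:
n(h, L) = -1 + h² + L*h (n(h, L) = 2 + ((h² + L*h) - 3) = 2 + (-3 + h² + L*h) = -1 + h² + L*h)
T(W) = 29 (T(W) = -1 + (-5)² - 1*(-5) = -1 + 25 + 5 = 29)
407 + (-138/(-86) - 58/(-212))*T(-8) = 407 + (-138/(-86) - 58/(-212))*29 = 407 + (-138*(-1/86) - 58*(-1/212))*29 = 407 + (69/43 + 29/106)*29 = 407 + (8561/4558)*29 = 407 + 248269/4558 = 2103375/4558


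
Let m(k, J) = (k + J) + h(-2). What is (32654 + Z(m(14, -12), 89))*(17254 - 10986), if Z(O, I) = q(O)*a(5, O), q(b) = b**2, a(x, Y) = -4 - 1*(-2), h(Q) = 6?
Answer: 203872968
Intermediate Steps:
a(x, Y) = -2 (a(x, Y) = -4 + 2 = -2)
m(k, J) = 6 + J + k (m(k, J) = (k + J) + 6 = (J + k) + 6 = 6 + J + k)
Z(O, I) = -2*O**2 (Z(O, I) = O**2*(-2) = -2*O**2)
(32654 + Z(m(14, -12), 89))*(17254 - 10986) = (32654 - 2*(6 - 12 + 14)**2)*(17254 - 10986) = (32654 - 2*8**2)*6268 = (32654 - 2*64)*6268 = (32654 - 128)*6268 = 32526*6268 = 203872968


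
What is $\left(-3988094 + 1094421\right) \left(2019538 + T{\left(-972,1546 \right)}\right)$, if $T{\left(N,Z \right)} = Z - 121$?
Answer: $-5848006067099$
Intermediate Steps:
$T{\left(N,Z \right)} = -121 + Z$
$\left(-3988094 + 1094421\right) \left(2019538 + T{\left(-972,1546 \right)}\right) = \left(-3988094 + 1094421\right) \left(2019538 + \left(-121 + 1546\right)\right) = - 2893673 \left(2019538 + 1425\right) = \left(-2893673\right) 2020963 = -5848006067099$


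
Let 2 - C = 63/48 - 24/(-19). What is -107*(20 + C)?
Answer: -631835/304 ≈ -2078.4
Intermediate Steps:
C = -175/304 (C = 2 - (63/48 - 24/(-19)) = 2 - (63*(1/48) - 24*(-1/19)) = 2 - (21/16 + 24/19) = 2 - 1*783/304 = 2 - 783/304 = -175/304 ≈ -0.57566)
-107*(20 + C) = -107*(20 - 175/304) = -107*5905/304 = -631835/304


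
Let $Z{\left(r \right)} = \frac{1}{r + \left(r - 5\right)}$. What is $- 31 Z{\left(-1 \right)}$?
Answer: $\frac{31}{7} \approx 4.4286$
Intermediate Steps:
$Z{\left(r \right)} = \frac{1}{-5 + 2 r}$ ($Z{\left(r \right)} = \frac{1}{r + \left(r - 5\right)} = \frac{1}{r + \left(-5 + r\right)} = \frac{1}{-5 + 2 r}$)
$- 31 Z{\left(-1 \right)} = - \frac{31}{-5 + 2 \left(-1\right)} = - \frac{31}{-5 - 2} = - \frac{31}{-7} = \left(-31\right) \left(- \frac{1}{7}\right) = \frac{31}{7}$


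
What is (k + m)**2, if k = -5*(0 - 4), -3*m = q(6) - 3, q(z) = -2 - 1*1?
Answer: 484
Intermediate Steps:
q(z) = -3 (q(z) = -2 - 1 = -3)
m = 2 (m = -(-3 - 3)/3 = -1/3*(-6) = 2)
k = 20 (k = -5*(-4) = 20)
(k + m)**2 = (20 + 2)**2 = 22**2 = 484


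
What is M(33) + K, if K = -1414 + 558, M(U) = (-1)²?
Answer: -855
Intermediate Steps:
M(U) = 1
K = -856
M(33) + K = 1 - 856 = -855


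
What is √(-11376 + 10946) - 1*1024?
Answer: -1024 + I*√430 ≈ -1024.0 + 20.736*I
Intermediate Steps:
√(-11376 + 10946) - 1*1024 = √(-430) - 1024 = I*√430 - 1024 = -1024 + I*√430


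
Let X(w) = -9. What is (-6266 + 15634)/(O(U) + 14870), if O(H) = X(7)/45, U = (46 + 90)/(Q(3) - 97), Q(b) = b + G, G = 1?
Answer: 46840/74349 ≈ 0.63000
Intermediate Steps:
Q(b) = 1 + b (Q(b) = b + 1 = 1 + b)
U = -136/93 (U = (46 + 90)/((1 + 3) - 97) = 136/(4 - 97) = 136/(-93) = 136*(-1/93) = -136/93 ≈ -1.4624)
O(H) = -⅕ (O(H) = -9/45 = -9*1/45 = -⅕)
(-6266 + 15634)/(O(U) + 14870) = (-6266 + 15634)/(-⅕ + 14870) = 9368/(74349/5) = 9368*(5/74349) = 46840/74349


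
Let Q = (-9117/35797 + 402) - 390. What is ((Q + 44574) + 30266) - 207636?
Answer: -4753277965/35797 ≈ -1.3278e+5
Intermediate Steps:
Q = 420447/35797 (Q = (-9117*1/35797 + 402) - 390 = (-9117/35797 + 402) - 390 = 14381277/35797 - 390 = 420447/35797 ≈ 11.745)
((Q + 44574) + 30266) - 207636 = ((420447/35797 + 44574) + 30266) - 207636 = (1596035925/35797 + 30266) - 207636 = 2679467927/35797 - 207636 = -4753277965/35797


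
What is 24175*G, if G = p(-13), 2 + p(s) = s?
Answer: -362625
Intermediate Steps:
p(s) = -2 + s
G = -15 (G = -2 - 13 = -15)
24175*G = 24175*(-15) = -362625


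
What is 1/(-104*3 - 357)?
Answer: -1/669 ≈ -0.0014948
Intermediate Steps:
1/(-104*3 - 357) = 1/(-312 - 357) = 1/(-669) = -1/669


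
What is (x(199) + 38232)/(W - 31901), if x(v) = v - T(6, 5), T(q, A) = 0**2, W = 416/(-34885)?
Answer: -1340665435/1112866801 ≈ -1.2047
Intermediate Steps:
W = -416/34885 (W = 416*(-1/34885) = -416/34885 ≈ -0.011925)
T(q, A) = 0
x(v) = v (x(v) = v - 1*0 = v + 0 = v)
(x(199) + 38232)/(W - 31901) = (199 + 38232)/(-416/34885 - 31901) = 38431/(-1112866801/34885) = 38431*(-34885/1112866801) = -1340665435/1112866801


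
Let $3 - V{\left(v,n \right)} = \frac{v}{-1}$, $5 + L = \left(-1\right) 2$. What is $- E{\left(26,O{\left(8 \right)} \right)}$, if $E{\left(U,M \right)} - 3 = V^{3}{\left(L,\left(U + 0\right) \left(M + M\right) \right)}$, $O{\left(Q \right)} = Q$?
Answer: $61$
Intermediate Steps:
$L = -7$ ($L = -5 - 2 = -7$)
$V{\left(v,n \right)} = 3 + v$ ($V{\left(v,n \right)} = 3 - \frac{v}{-1} = 3 - v \left(-1\right) = 3 - - v = 3 + v$)
$E{\left(U,M \right)} = -61$ ($E{\left(U,M \right)} = 3 + \left(3 - 7\right)^{3} = 3 + \left(-4\right)^{3} = 3 - 64 = -61$)
$- E{\left(26,O{\left(8 \right)} \right)} = \left(-1\right) \left(-61\right) = 61$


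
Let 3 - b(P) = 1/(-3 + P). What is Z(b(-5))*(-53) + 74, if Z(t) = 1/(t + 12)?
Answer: 8530/121 ≈ 70.496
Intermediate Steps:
b(P) = 3 - 1/(-3 + P)
Z(t) = 1/(12 + t)
Z(b(-5))*(-53) + 74 = -53/(12 + (-10 + 3*(-5))/(-3 - 5)) + 74 = -53/(12 + (-10 - 15)/(-8)) + 74 = -53/(12 - 1/8*(-25)) + 74 = -53/(12 + 25/8) + 74 = -53/(121/8) + 74 = (8/121)*(-53) + 74 = -424/121 + 74 = 8530/121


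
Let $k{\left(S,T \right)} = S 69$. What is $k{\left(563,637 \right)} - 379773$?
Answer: $-340926$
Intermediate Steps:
$k{\left(S,T \right)} = 69 S$
$k{\left(563,637 \right)} - 379773 = 69 \cdot 563 - 379773 = 38847 - 379773 = -340926$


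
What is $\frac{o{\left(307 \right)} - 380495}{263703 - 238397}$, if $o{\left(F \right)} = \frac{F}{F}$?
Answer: $- \frac{190247}{12653} \approx -15.036$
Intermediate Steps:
$o{\left(F \right)} = 1$
$\frac{o{\left(307 \right)} - 380495}{263703 - 238397} = \frac{1 - 380495}{263703 - 238397} = - \frac{380494}{25306} = \left(-380494\right) \frac{1}{25306} = - \frac{190247}{12653}$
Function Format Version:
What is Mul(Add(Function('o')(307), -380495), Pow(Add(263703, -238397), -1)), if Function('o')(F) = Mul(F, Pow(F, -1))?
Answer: Rational(-190247, 12653) ≈ -15.036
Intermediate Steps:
Function('o')(F) = 1
Mul(Add(Function('o')(307), -380495), Pow(Add(263703, -238397), -1)) = Mul(Add(1, -380495), Pow(Add(263703, -238397), -1)) = Mul(-380494, Pow(25306, -1)) = Mul(-380494, Rational(1, 25306)) = Rational(-190247, 12653)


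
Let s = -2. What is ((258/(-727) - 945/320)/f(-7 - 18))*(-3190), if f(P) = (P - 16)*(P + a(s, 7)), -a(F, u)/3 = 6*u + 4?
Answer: 245494425/155473312 ≈ 1.5790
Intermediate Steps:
a(F, u) = -12 - 18*u (a(F, u) = -3*(6*u + 4) = -3*(4 + 6*u) = -12 - 18*u)
f(P) = (-138 + P)*(-16 + P) (f(P) = (P - 16)*(P + (-12 - 18*7)) = (-16 + P)*(P + (-12 - 126)) = (-16 + P)*(P - 138) = (-16 + P)*(-138 + P) = (-138 + P)*(-16 + P))
((258/(-727) - 945/320)/f(-7 - 18))*(-3190) = ((258/(-727) - 945/320)/(2208 + (-7 - 18)² - 154*(-7 - 18)))*(-3190) = ((258*(-1/727) - 945*1/320)/(2208 + (-25)² - 154*(-25)))*(-3190) = ((-258/727 - 189/64)/(2208 + 625 + 3850))*(-3190) = -153915/46528/6683*(-3190) = -153915/46528*1/6683*(-3190) = -153915/310946624*(-3190) = 245494425/155473312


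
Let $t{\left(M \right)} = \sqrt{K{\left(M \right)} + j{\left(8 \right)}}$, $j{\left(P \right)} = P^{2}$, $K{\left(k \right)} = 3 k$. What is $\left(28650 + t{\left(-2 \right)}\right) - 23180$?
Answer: $5470 + \sqrt{58} \approx 5477.6$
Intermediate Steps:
$t{\left(M \right)} = \sqrt{64 + 3 M}$ ($t{\left(M \right)} = \sqrt{3 M + 8^{2}} = \sqrt{3 M + 64} = \sqrt{64 + 3 M}$)
$\left(28650 + t{\left(-2 \right)}\right) - 23180 = \left(28650 + \sqrt{64 + 3 \left(-2\right)}\right) - 23180 = \left(28650 + \sqrt{64 - 6}\right) - 23180 = \left(28650 + \sqrt{58}\right) - 23180 = 5470 + \sqrt{58}$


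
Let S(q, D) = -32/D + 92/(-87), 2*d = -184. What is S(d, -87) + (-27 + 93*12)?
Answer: 31561/29 ≈ 1088.3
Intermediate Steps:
d = -92 (d = (½)*(-184) = -92)
S(q, D) = -92/87 - 32/D (S(q, D) = -32/D + 92*(-1/87) = -32/D - 92/87 = -92/87 - 32/D)
S(d, -87) + (-27 + 93*12) = (-92/87 - 32/(-87)) + (-27 + 93*12) = (-92/87 - 32*(-1/87)) + (-27 + 1116) = (-92/87 + 32/87) + 1089 = -20/29 + 1089 = 31561/29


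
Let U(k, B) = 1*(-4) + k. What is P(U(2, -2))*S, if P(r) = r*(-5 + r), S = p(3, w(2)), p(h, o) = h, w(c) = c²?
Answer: 42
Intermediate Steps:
U(k, B) = -4 + k
S = 3
P(U(2, -2))*S = ((-4 + 2)*(-5 + (-4 + 2)))*3 = -2*(-5 - 2)*3 = -2*(-7)*3 = 14*3 = 42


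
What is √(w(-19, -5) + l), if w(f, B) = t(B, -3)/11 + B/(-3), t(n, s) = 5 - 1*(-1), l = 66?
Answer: √74283/33 ≈ 8.2591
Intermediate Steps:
t(n, s) = 6 (t(n, s) = 5 + 1 = 6)
w(f, B) = 6/11 - B/3 (w(f, B) = 6/11 + B/(-3) = 6*(1/11) + B*(-⅓) = 6/11 - B/3)
√(w(-19, -5) + l) = √((6/11 - ⅓*(-5)) + 66) = √((6/11 + 5/3) + 66) = √(73/33 + 66) = √(2251/33) = √74283/33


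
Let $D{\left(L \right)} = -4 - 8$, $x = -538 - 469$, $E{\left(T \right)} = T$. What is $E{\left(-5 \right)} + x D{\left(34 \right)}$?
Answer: $12079$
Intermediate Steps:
$x = -1007$
$D{\left(L \right)} = -12$ ($D{\left(L \right)} = -4 - 8 = -12$)
$E{\left(-5 \right)} + x D{\left(34 \right)} = -5 - -12084 = -5 + 12084 = 12079$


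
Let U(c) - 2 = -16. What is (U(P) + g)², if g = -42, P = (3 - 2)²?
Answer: 3136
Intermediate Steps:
P = 1 (P = 1² = 1)
U(c) = -14 (U(c) = 2 - 16 = -14)
(U(P) + g)² = (-14 - 42)² = (-56)² = 3136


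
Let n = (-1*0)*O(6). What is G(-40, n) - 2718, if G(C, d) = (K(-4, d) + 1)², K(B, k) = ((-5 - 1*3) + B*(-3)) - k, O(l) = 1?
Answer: -2693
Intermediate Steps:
n = 0 (n = -1*0*1 = 0*1 = 0)
K(B, k) = -8 - k - 3*B (K(B, k) = ((-5 - 3) - 3*B) - k = (-8 - 3*B) - k = -8 - k - 3*B)
G(C, d) = (5 - d)² (G(C, d) = ((-8 - d - 3*(-4)) + 1)² = ((-8 - d + 12) + 1)² = ((4 - d) + 1)² = (5 - d)²)
G(-40, n) - 2718 = (-5 + 0)² - 2718 = (-5)² - 2718 = 25 - 2718 = -2693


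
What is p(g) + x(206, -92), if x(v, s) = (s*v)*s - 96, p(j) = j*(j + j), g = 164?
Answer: 1797280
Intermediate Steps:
p(j) = 2*j² (p(j) = j*(2*j) = 2*j²)
x(v, s) = -96 + v*s² (x(v, s) = v*s² - 96 = -96 + v*s²)
p(g) + x(206, -92) = 2*164² + (-96 + 206*(-92)²) = 2*26896 + (-96 + 206*8464) = 53792 + (-96 + 1743584) = 53792 + 1743488 = 1797280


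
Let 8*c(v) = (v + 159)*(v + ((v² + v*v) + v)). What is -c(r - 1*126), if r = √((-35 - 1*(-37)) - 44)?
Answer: -264453/2 - 7425*I*√42/4 ≈ -1.3223e+5 - 12030.0*I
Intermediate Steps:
r = I*√42 (r = √((-35 + 37) - 44) = √(2 - 44) = √(-42) = I*√42 ≈ 6.4807*I)
c(v) = (159 + v)*(2*v + 2*v²)/8 (c(v) = ((v + 159)*(v + ((v² + v*v) + v)))/8 = ((159 + v)*(v + ((v² + v²) + v)))/8 = ((159 + v)*(v + (2*v² + v)))/8 = ((159 + v)*(v + (v + 2*v²)))/8 = ((159 + v)*(2*v + 2*v²))/8 = (159 + v)*(2*v + 2*v²)/8)
-c(r - 1*126) = -(I*√42 - 1*126)*(159 + (I*√42 - 1*126)² + 160*(I*√42 - 1*126))/4 = -(I*√42 - 126)*(159 + (I*√42 - 126)² + 160*(I*√42 - 126))/4 = -(-126 + I*√42)*(159 + (-126 + I*√42)² + 160*(-126 + I*√42))/4 = -(-126 + I*√42)*(159 + (-126 + I*√42)² + (-20160 + 160*I*√42))/4 = -(-126 + I*√42)*(-20001 + (-126 + I*√42)² + 160*I*√42)/4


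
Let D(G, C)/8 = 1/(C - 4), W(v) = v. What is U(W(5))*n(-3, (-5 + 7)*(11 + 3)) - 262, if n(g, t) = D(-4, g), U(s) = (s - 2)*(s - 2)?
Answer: -1906/7 ≈ -272.29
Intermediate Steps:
D(G, C) = 8/(-4 + C) (D(G, C) = 8/(C - 4) = 8/(-4 + C))
U(s) = (-2 + s)² (U(s) = (-2 + s)*(-2 + s) = (-2 + s)²)
n(g, t) = 8/(-4 + g)
U(W(5))*n(-3, (-5 + 7)*(11 + 3)) - 262 = (-2 + 5)²*(8/(-4 - 3)) - 262 = 3²*(8/(-7)) - 262 = 9*(8*(-⅐)) - 262 = 9*(-8/7) - 262 = -72/7 - 262 = -1906/7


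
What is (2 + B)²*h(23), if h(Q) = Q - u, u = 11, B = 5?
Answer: 588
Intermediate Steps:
h(Q) = -11 + Q (h(Q) = Q - 1*11 = Q - 11 = -11 + Q)
(2 + B)²*h(23) = (2 + 5)²*(-11 + 23) = 7²*12 = 49*12 = 588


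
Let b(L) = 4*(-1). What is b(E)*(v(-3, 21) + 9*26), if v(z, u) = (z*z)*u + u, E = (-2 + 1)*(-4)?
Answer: -1776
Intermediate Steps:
E = 4 (E = -1*(-4) = 4)
b(L) = -4
v(z, u) = u + u*z**2 (v(z, u) = z**2*u + u = u*z**2 + u = u + u*z**2)
b(E)*(v(-3, 21) + 9*26) = -4*(21*(1 + (-3)**2) + 9*26) = -4*(21*(1 + 9) + 234) = -4*(21*10 + 234) = -4*(210 + 234) = -4*444 = -1776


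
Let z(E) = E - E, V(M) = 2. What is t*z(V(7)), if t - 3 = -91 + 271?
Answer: 0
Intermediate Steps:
t = 183 (t = 3 + (-91 + 271) = 3 + 180 = 183)
z(E) = 0
t*z(V(7)) = 183*0 = 0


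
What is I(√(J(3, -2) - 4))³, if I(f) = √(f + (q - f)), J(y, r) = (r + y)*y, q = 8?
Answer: 16*√2 ≈ 22.627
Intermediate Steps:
J(y, r) = y*(r + y)
I(f) = 2*√2 (I(f) = √(f + (8 - f)) = √8 = 2*√2)
I(√(J(3, -2) - 4))³ = (2*√2)³ = 16*√2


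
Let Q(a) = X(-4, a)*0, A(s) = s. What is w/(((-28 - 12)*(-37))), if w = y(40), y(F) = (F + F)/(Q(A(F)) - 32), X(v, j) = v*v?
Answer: -1/592 ≈ -0.0016892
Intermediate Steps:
X(v, j) = v²
Q(a) = 0 (Q(a) = (-4)²*0 = 16*0 = 0)
y(F) = -F/16 (y(F) = (F + F)/(0 - 32) = (2*F)/(-32) = (2*F)*(-1/32) = -F/16)
w = -5/2 (w = -1/16*40 = -5/2 ≈ -2.5000)
w/(((-28 - 12)*(-37))) = -5*(-1/(37*(-28 - 12)))/2 = -5/(2*((-40*(-37)))) = -5/2/1480 = -5/2*1/1480 = -1/592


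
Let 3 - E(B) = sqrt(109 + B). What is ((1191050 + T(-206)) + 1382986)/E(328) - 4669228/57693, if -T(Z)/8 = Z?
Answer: -111948810155/6173151 - 643921*sqrt(437)/107 ≈ -1.4394e+5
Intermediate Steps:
T(Z) = -8*Z
E(B) = 3 - sqrt(109 + B)
((1191050 + T(-206)) + 1382986)/E(328) - 4669228/57693 = ((1191050 - 8*(-206)) + 1382986)/(3 - sqrt(109 + 328)) - 4669228/57693 = ((1191050 + 1648) + 1382986)/(3 - sqrt(437)) - 4669228*1/57693 = (1192698 + 1382986)/(3 - sqrt(437)) - 4669228/57693 = 2575684/(3 - sqrt(437)) - 4669228/57693 = -4669228/57693 + 2575684/(3 - sqrt(437))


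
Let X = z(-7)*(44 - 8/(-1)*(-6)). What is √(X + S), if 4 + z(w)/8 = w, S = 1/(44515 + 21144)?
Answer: √1517508772571/65659 ≈ 18.762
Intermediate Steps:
S = 1/65659 ≈ 1.5230e-5
z(w) = -32 + 8*w
X = 352 (X = (-32 + 8*(-7))*(44 - 8/(-1)*(-6)) = (-32 - 56)*(44 - 8*(-1)*(-6)) = -88*(44 + 8*(-6)) = -88*(44 - 48) = -88*(-4) = 352)
√(X + S) = √(352 + 1/65659) = √(23111969/65659) = √1517508772571/65659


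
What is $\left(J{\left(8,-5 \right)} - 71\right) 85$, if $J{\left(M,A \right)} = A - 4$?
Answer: $-6800$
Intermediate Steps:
$J{\left(M,A \right)} = -4 + A$
$\left(J{\left(8,-5 \right)} - 71\right) 85 = \left(\left(-4 - 5\right) - 71\right) 85 = \left(-9 - 71\right) 85 = \left(-80\right) 85 = -6800$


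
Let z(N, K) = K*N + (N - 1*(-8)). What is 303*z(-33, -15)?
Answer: 142410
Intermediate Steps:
z(N, K) = 8 + N + K*N (z(N, K) = K*N + (N + 8) = K*N + (8 + N) = 8 + N + K*N)
303*z(-33, -15) = 303*(8 - 33 - 15*(-33)) = 303*(8 - 33 + 495) = 303*470 = 142410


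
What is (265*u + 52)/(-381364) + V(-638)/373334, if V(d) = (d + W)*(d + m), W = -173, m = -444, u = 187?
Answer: 158063846495/71188073788 ≈ 2.2204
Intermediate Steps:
V(d) = (-444 + d)*(-173 + d) (V(d) = (d - 173)*(d - 444) = (-173 + d)*(-444 + d) = (-444 + d)*(-173 + d))
(265*u + 52)/(-381364) + V(-638)/373334 = (265*187 + 52)/(-381364) + (76812 + (-638)² - 617*(-638))/373334 = (49555 + 52)*(-1/381364) + (76812 + 407044 + 393646)*(1/373334) = 49607*(-1/381364) + 877502*(1/373334) = -49607/381364 + 438751/186667 = 158063846495/71188073788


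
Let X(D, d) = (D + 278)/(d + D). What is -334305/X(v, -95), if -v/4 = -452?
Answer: -572664465/2086 ≈ -2.7453e+5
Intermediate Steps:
v = 1808 (v = -4*(-452) = 1808)
X(D, d) = (278 + D)/(D + d)
-334305/X(v, -95) = -334305*(1808 - 95)/(278 + 1808) = -334305/(2086/1713) = -334305/((1/1713)*2086) = -334305/2086/1713 = -334305*1713/2086 = -572664465/2086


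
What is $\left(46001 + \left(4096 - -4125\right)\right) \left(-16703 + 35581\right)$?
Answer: $1023602916$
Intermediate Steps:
$\left(46001 + \left(4096 - -4125\right)\right) \left(-16703 + 35581\right) = \left(46001 + \left(4096 + 4125\right)\right) 18878 = \left(46001 + 8221\right) 18878 = 54222 \cdot 18878 = 1023602916$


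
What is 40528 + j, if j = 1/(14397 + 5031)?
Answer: 787377985/19428 ≈ 40528.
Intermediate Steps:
j = 1/19428 ≈ 5.1472e-5
40528 + j = 40528 + 1/19428 = 787377985/19428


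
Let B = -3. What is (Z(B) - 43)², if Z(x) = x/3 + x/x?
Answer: 1849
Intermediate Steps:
Z(x) = 1 + x/3 (Z(x) = x*(⅓) + 1 = x/3 + 1 = 1 + x/3)
(Z(B) - 43)² = ((1 + (⅓)*(-3)) - 43)² = ((1 - 1) - 43)² = (0 - 43)² = (-43)² = 1849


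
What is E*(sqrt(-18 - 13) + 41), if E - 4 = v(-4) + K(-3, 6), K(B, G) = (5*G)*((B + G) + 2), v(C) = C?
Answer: 6150 + 150*I*sqrt(31) ≈ 6150.0 + 835.17*I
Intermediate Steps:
K(B, G) = 5*G*(2 + B + G) (K(B, G) = (5*G)*(2 + B + G) = 5*G*(2 + B + G))
E = 150 (E = 4 + (-4 + 5*6*(2 - 3 + 6)) = 4 + (-4 + 5*6*5) = 4 + (-4 + 150) = 4 + 146 = 150)
E*(sqrt(-18 - 13) + 41) = 150*(sqrt(-18 - 13) + 41) = 150*(sqrt(-31) + 41) = 150*(I*sqrt(31) + 41) = 150*(41 + I*sqrt(31)) = 6150 + 150*I*sqrt(31)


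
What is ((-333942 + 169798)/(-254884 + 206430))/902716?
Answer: 20518/5467525133 ≈ 3.7527e-6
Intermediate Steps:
((-333942 + 169798)/(-254884 + 206430))/902716 = -164144/(-48454)*(1/902716) = -164144*(-1/48454)*(1/902716) = (82072/24227)*(1/902716) = 20518/5467525133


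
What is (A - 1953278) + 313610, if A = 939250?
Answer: -700418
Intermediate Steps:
(A - 1953278) + 313610 = (939250 - 1953278) + 313610 = -1014028 + 313610 = -700418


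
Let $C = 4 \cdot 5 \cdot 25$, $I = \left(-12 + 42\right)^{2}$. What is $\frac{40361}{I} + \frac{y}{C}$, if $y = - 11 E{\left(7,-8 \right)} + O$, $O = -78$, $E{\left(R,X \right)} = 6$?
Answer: $\frac{200509}{4500} \approx 44.558$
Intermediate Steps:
$I = 900$ ($I = 30^{2} = 900$)
$y = -144$ ($y = \left(-11\right) 6 - 78 = -66 - 78 = -144$)
$C = 500$ ($C = 20 \cdot 25 = 500$)
$\frac{40361}{I} + \frac{y}{C} = \frac{40361}{900} - \frac{144}{500} = 40361 \cdot \frac{1}{900} - \frac{36}{125} = \frac{40361}{900} - \frac{36}{125} = \frac{200509}{4500}$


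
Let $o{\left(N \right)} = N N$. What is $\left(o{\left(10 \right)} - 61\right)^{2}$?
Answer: $1521$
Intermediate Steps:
$o{\left(N \right)} = N^{2}$
$\left(o{\left(10 \right)} - 61\right)^{2} = \left(10^{2} - 61\right)^{2} = \left(100 - 61\right)^{2} = 39^{2} = 1521$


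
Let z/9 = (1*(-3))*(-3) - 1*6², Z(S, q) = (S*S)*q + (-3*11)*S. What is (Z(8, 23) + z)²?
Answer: 931225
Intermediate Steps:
Z(S, q) = -33*S + q*S² (Z(S, q) = S²*q - 33*S = q*S² - 33*S = -33*S + q*S²)
z = -243 (z = 9*((1*(-3))*(-3) - 1*6²) = 9*(-3*(-3) - 1*36) = 9*(9 - 36) = 9*(-27) = -243)
(Z(8, 23) + z)² = (8*(-33 + 8*23) - 243)² = (8*(-33 + 184) - 243)² = (8*151 - 243)² = (1208 - 243)² = 965² = 931225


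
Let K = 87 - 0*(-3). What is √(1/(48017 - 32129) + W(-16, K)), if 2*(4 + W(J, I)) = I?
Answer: √623183961/3972 ≈ 6.2849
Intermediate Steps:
K = 87 (K = 87 - 1*0 = 87 + 0 = 87)
W(J, I) = -4 + I/2
√(1/(48017 - 32129) + W(-16, K)) = √(1/(48017 - 32129) + (-4 + (½)*87)) = √(1/15888 + (-4 + 87/2)) = √(1/15888 + 79/2) = √(627577/15888) = √623183961/3972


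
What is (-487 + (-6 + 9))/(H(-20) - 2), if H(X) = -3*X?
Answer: -242/29 ≈ -8.3448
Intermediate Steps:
(-487 + (-6 + 9))/(H(-20) - 2) = (-487 + (-6 + 9))/(-3*(-20) - 2) = (-487 + 3)/(60 - 2) = -484/58 = -484*1/58 = -242/29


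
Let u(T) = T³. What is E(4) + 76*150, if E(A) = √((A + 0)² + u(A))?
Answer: 11400 + 4*√5 ≈ 11409.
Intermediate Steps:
E(A) = √(A² + A³) (E(A) = √((A + 0)² + A³) = √(A² + A³))
E(4) + 76*150 = √(4²*(1 + 4)) + 76*150 = √(16*5) + 11400 = √80 + 11400 = 4*√5 + 11400 = 11400 + 4*√5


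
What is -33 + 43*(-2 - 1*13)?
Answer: -678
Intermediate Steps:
-33 + 43*(-2 - 1*13) = -33 + 43*(-2 - 13) = -33 + 43*(-15) = -33 - 645 = -678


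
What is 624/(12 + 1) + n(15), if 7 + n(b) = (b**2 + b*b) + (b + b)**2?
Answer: 1391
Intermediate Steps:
n(b) = -7 + 6*b**2 (n(b) = -7 + ((b**2 + b*b) + (b + b)**2) = -7 + ((b**2 + b**2) + (2*b)**2) = -7 + (2*b**2 + 4*b**2) = -7 + 6*b**2)
624/(12 + 1) + n(15) = 624/(12 + 1) + (-7 + 6*15**2) = 624/13 + (-7 + 6*225) = (1/13)*624 + (-7 + 1350) = 48 + 1343 = 1391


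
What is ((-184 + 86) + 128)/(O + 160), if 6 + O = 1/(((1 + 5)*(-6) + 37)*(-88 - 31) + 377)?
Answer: 7740/39733 ≈ 0.19480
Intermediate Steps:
O = -1547/258 (O = -6 + 1/(((1 + 5)*(-6) + 37)*(-88 - 31) + 377) = -6 + 1/((6*(-6) + 37)*(-119) + 377) = -6 + 1/((-36 + 37)*(-119) + 377) = -6 + 1/(1*(-119) + 377) = -6 + 1/(-119 + 377) = -6 + 1/258 = -1547/258 ≈ -5.9961)
((-184 + 86) + 128)/(O + 160) = ((-184 + 86) + 128)/(-1547/258 + 160) = (-98 + 128)/(39733/258) = 30*(258/39733) = 7740/39733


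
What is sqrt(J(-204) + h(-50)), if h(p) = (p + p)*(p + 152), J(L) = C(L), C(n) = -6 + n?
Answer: I*sqrt(10410) ≈ 102.03*I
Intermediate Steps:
J(L) = -6 + L
h(p) = 2*p*(152 + p) (h(p) = (2*p)*(152 + p) = 2*p*(152 + p))
sqrt(J(-204) + h(-50)) = sqrt((-6 - 204) + 2*(-50)*(152 - 50)) = sqrt(-210 + 2*(-50)*102) = sqrt(-210 - 10200) = sqrt(-10410) = I*sqrt(10410)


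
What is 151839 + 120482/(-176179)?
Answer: 26750722699/176179 ≈ 1.5184e+5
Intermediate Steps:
151839 + 120482/(-176179) = 151839 + 120482*(-1/176179) = 151839 - 120482/176179 = 26750722699/176179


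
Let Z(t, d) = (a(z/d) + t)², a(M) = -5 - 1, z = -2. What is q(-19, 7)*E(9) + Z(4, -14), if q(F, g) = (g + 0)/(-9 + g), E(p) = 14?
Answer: -45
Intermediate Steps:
q(F, g) = g/(-9 + g)
a(M) = -6
Z(t, d) = (-6 + t)²
q(-19, 7)*E(9) + Z(4, -14) = (7/(-9 + 7))*14 + (-6 + 4)² = (7/(-2))*14 + (-2)² = (7*(-½))*14 + 4 = -7/2*14 + 4 = -49 + 4 = -45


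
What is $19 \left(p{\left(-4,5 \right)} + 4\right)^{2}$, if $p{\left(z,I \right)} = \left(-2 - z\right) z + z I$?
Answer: $10944$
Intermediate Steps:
$p{\left(z,I \right)} = I z + z \left(-2 - z\right)$ ($p{\left(z,I \right)} = z \left(-2 - z\right) + I z = I z + z \left(-2 - z\right)$)
$19 \left(p{\left(-4,5 \right)} + 4\right)^{2} = 19 \left(- 4 \left(-2 + 5 - -4\right) + 4\right)^{2} = 19 \left(- 4 \left(-2 + 5 + 4\right) + 4\right)^{2} = 19 \left(\left(-4\right) 7 + 4\right)^{2} = 19 \left(-28 + 4\right)^{2} = 19 \left(-24\right)^{2} = 19 \cdot 576 = 10944$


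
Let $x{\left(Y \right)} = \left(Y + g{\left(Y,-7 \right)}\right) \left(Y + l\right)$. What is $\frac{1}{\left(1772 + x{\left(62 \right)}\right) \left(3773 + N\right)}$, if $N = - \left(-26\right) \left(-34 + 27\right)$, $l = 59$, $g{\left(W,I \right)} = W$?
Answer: $\frac{1}{60242616} \approx 1.66 \cdot 10^{-8}$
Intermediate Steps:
$x{\left(Y \right)} = 2 Y \left(59 + Y\right)$ ($x{\left(Y \right)} = \left(Y + Y\right) \left(Y + 59\right) = 2 Y \left(59 + Y\right)$)
$N = -182$ ($N = - \left(-26\right) \left(-7\right) = \left(-1\right) 182 = -182$)
$\frac{1}{\left(1772 + x{\left(62 \right)}\right) \left(3773 + N\right)} = \frac{1}{\left(1772 + 2 \cdot 62 \left(59 + 62\right)\right) \left(3773 - 182\right)} = \frac{1}{\left(1772 + 2 \cdot 62 \cdot 121\right) 3591} = \frac{1}{\left(1772 + 15004\right) 3591} = \frac{1}{16776 \cdot 3591} = \frac{1}{60242616}$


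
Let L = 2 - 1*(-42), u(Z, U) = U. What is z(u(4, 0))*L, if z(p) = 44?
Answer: 1936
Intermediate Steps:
L = 44 (L = 2 + 42 = 44)
z(u(4, 0))*L = 44*44 = 1936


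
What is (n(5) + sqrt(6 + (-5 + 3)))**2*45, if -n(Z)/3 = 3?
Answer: 2205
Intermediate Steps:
n(Z) = -9 (n(Z) = -3*3 = -9)
(n(5) + sqrt(6 + (-5 + 3)))**2*45 = (-9 + sqrt(6 + (-5 + 3)))**2*45 = (-9 + sqrt(6 - 2))**2*45 = (-9 + sqrt(4))**2*45 = (-9 + 2)**2*45 = (-7)**2*45 = 49*45 = 2205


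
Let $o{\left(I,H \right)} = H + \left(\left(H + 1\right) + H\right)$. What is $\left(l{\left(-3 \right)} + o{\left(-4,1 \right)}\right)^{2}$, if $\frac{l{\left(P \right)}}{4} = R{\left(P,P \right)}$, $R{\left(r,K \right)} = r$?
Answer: $64$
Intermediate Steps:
$l{\left(P \right)} = 4 P$
$o{\left(I,H \right)} = 1 + 3 H$ ($o{\left(I,H \right)} = H + \left(\left(1 + H\right) + H\right) = H + \left(1 + 2 H\right) = 1 + 3 H$)
$\left(l{\left(-3 \right)} + o{\left(-4,1 \right)}\right)^{2} = \left(4 \left(-3\right) + \left(1 + 3 \cdot 1\right)\right)^{2} = \left(-12 + \left(1 + 3\right)\right)^{2} = \left(-12 + 4\right)^{2} = \left(-8\right)^{2} = 64$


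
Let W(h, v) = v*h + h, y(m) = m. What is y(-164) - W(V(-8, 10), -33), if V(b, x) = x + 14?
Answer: 604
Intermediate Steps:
V(b, x) = 14 + x
W(h, v) = h + h*v (W(h, v) = h*v + h = h + h*v)
y(-164) - W(V(-8, 10), -33) = -164 - (14 + 10)*(1 - 33) = -164 - 24*(-32) = -164 - 1*(-768) = -164 + 768 = 604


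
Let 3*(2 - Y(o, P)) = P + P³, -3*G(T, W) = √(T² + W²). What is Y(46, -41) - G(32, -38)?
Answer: 68968/3 + 2*√617/3 ≈ 23006.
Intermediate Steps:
G(T, W) = -√(T² + W²)/3
Y(o, P) = 2 - P/3 - P³/3 (Y(o, P) = 2 - (P + P³)/3 = 2 + (-P/3 - P³/3) = 2 - P/3 - P³/3)
Y(46, -41) - G(32, -38) = (2 - ⅓*(-41) - ⅓*(-41)³) - (-1)*√(32² + (-38)²)/3 = (2 + 41/3 - ⅓*(-68921)) - (-1)*√(1024 + 1444)/3 = (2 + 41/3 + 68921/3) - (-1)*√2468/3 = 68968/3 - (-1)*2*√617/3 = 68968/3 - (-2)*√617/3 = 68968/3 + 2*√617/3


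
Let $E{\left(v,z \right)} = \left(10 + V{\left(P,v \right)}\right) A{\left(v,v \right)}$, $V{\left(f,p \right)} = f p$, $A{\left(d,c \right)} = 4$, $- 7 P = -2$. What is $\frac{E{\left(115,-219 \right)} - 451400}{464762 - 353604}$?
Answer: $- \frac{1579300}{389053} \approx -4.0593$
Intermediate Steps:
$P = \frac{2}{7}$ ($P = \left(- \frac{1}{7}\right) \left(-2\right) = \frac{2}{7} \approx 0.28571$)
$E{\left(v,z \right)} = 40 + \frac{8 v}{7}$ ($E{\left(v,z \right)} = \left(10 + \frac{2 v}{7}\right) 4 = 40 + \frac{8 v}{7}$)
$\frac{E{\left(115,-219 \right)} - 451400}{464762 - 353604} = \frac{\left(40 + \frac{8}{7} \cdot 115\right) - 451400}{464762 - 353604} = \frac{\left(40 + \frac{920}{7}\right) - 451400}{111158} = \left(\frac{1200}{7} - 451400\right) \frac{1}{111158} = \left(- \frac{3158600}{7}\right) \frac{1}{111158} = - \frac{1579300}{389053}$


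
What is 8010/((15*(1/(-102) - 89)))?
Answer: -54468/9079 ≈ -5.9993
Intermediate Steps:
8010/((15*(1/(-102) - 89))) = 8010/((15*(-1/102 - 89))) = 8010/((15*(-9079/102))) = 8010/(-45395/34) = 8010*(-34/45395) = -54468/9079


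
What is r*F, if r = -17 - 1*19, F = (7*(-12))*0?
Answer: 0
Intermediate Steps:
F = 0 (F = -84*0 = 0)
r = -36 (r = -17 - 19 = -36)
r*F = -36*0 = 0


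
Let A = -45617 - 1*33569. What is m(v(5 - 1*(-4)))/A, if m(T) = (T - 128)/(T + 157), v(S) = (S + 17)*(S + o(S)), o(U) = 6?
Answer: -131/21657371 ≈ -6.0488e-6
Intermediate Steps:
v(S) = (6 + S)*(17 + S) (v(S) = (S + 17)*(S + 6) = (17 + S)*(6 + S) = (6 + S)*(17 + S))
A = -79186 (A = -45617 - 33569 = -79186)
m(T) = (-128 + T)/(157 + T)
m(v(5 - 1*(-4)))/A = ((-128 + (102 + (5 - 1*(-4))² + 23*(5 - 1*(-4))))/(157 + (102 + (5 - 1*(-4))² + 23*(5 - 1*(-4)))))/(-79186) = ((-128 + (102 + (5 + 4)² + 23*(5 + 4)))/(157 + (102 + (5 + 4)² + 23*(5 + 4))))*(-1/79186) = ((-128 + (102 + 9² + 23*9))/(157 + (102 + 9² + 23*9)))*(-1/79186) = ((-128 + (102 + 81 + 207))/(157 + (102 + 81 + 207)))*(-1/79186) = ((-128 + 390)/(157 + 390))*(-1/79186) = (262/547)*(-1/79186) = -131/21657371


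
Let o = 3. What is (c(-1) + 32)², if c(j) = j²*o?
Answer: 1225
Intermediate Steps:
c(j) = 3*j² (c(j) = j²*3 = 3*j²)
(c(-1) + 32)² = (3*(-1)² + 32)² = (3*1 + 32)² = (3 + 32)² = 35² = 1225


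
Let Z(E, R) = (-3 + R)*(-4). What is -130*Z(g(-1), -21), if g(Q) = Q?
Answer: -12480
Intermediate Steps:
Z(E, R) = 12 - 4*R
-130*Z(g(-1), -21) = -130*(12 - 4*(-21)) = -130*(12 + 84) = -130*96 = -12480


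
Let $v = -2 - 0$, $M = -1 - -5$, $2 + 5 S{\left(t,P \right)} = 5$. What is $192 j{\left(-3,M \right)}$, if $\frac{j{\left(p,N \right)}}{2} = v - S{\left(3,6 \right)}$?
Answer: $- \frac{4992}{5} \approx -998.4$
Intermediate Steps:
$S{\left(t,P \right)} = \frac{3}{5}$ ($S{\left(t,P \right)} = - \frac{2}{5} + \frac{1}{5} \cdot 5 = - \frac{2}{5} + 1 = \frac{3}{5}$)
$M = 4$ ($M = -1 + 5 = 4$)
$v = -2$ ($v = -2 + 0 = -2$)
$j{\left(p,N \right)} = - \frac{26}{5}$ ($j{\left(p,N \right)} = 2 \left(-2 - \frac{3}{5}\right) = 2 \left(- \frac{13}{5}\right) = - \frac{26}{5}$)
$192 j{\left(-3,M \right)} = 192 \left(- \frac{26}{5}\right) = - \frac{4992}{5}$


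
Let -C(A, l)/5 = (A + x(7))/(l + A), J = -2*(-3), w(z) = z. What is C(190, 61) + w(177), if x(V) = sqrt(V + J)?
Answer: 43477/251 - 5*sqrt(13)/251 ≈ 173.14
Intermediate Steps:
J = 6
x(V) = sqrt(6 + V) (x(V) = sqrt(V + 6) = sqrt(6 + V))
C(A, l) = -5*(A + sqrt(13))/(A + l) (C(A, l) = -5*(A + sqrt(6 + 7))/(l + A) = -5*(A + sqrt(13))/(A + l))
C(190, 61) + w(177) = 5*(-1*190 - sqrt(13))/(190 + 61) + 177 = 5*(-190 - sqrt(13))/251 + 177 = 5*(1/251)*(-190 - sqrt(13)) + 177 = (-950/251 - 5*sqrt(13)/251) + 177 = 43477/251 - 5*sqrt(13)/251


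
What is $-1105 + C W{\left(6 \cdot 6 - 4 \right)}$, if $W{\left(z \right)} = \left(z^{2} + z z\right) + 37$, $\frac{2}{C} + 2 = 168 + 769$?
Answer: $- \frac{205801}{187} \approx -1100.5$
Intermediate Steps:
$C = \frac{2}{935}$ ($C = \frac{2}{-2 + \left(168 + 769\right)} = \frac{2}{-2 + 937} = \frac{2}{935} \approx 0.002139$)
$W{\left(z \right)} = 37 + 2 z^{2}$ ($W{\left(z \right)} = \left(z^{2} + z^{2}\right) + 37 = 2 z^{2} + 37 = 37 + 2 z^{2}$)
$-1105 + C W{\left(6 \cdot 6 - 4 \right)} = -1105 + \frac{2 \left(37 + 2 \left(6 \cdot 6 - 4\right)^{2}\right)}{935} = -1105 + \frac{2 \left(37 + 2 \left(36 - 4\right)^{2}\right)}{935} = -1105 + \frac{2 \left(37 + 2 \cdot 32^{2}\right)}{935} = -1105 + \frac{2 \left(37 + 2 \cdot 1024\right)}{935} = -1105 + \frac{2 \left(37 + 2048\right)}{935} = -1105 + \frac{2}{935} \cdot 2085 = -1105 + \frac{834}{187} = - \frac{205801}{187}$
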